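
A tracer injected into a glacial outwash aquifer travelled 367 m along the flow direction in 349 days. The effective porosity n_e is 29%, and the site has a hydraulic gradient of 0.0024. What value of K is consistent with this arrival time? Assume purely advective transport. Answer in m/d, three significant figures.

127 m/d

v = L / t = 367 / 349 = 1.052 m/d
K = v · n / i = 1.052 × 0.29 / 0.0024 = 127 m/d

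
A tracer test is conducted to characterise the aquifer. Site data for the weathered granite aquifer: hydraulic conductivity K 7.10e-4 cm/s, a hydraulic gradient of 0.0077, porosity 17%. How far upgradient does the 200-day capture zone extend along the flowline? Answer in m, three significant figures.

5.56 m

K = 7.10e-4 cm/s × 864 = 0.6134 m/d
Specific discharge q = 0.6134 × 0.0077 = 0.004723 m/d
v_s = q/n_e = 0.004723/0.17 = 0.02779 m/d
L = v × T = 0.02779 × 200 = 5.557 m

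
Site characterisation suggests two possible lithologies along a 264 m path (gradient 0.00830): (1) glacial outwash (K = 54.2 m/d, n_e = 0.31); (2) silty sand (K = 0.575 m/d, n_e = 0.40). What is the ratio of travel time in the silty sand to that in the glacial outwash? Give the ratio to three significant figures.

Unit 1 (glacial outwash): v = 54.2×0.0083/0.31 = 1.451 m/d, t = 264/1.451 = 181.9 d
Unit 2 (silty sand): v = 0.575×0.0083/0.40 = 0.01193 m/d, t = 264/0.01193 = 22130 d
t(silty sand) / t(glacial outwash) = 22130/181.9 = 122

122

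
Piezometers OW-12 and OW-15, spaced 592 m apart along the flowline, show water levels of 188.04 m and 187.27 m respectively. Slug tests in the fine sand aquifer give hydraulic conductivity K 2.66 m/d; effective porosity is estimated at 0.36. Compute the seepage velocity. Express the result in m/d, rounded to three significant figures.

Hydraulic gradient i = (188.04 − 187.27) / 592 = 0.77 / 592 = 0.001301
Specific discharge q = 2.66 × 0.001301 = 0.003460 m/d
Average linear velocity = 0.003460 / 0.36 = 0.009611 m/d

0.00961 m/d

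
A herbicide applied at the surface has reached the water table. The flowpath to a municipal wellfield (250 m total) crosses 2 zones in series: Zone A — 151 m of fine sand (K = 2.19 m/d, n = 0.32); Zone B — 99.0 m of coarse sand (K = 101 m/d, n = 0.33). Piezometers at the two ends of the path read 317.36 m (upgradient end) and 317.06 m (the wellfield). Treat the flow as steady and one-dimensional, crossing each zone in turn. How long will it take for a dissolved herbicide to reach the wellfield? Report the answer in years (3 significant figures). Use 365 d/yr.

51.7 years

Total head drop ΔH = 317.36 − 317.06 = 0.30 m
Continuity: the same q passes through each zone, so ΔH = q·Σ(L_j/K_j) — the zones act as resistances in series.
Σ(L/K) = 151/2.19 + 99.0/101 = 68.95 + 0.9802 = 69.93 d
q = ΔH / Σ(L/K) = 0.30 / 69.93 = 0.004290 m/d (same in every zone)
Zone A: v = q/n = 0.004290/0.32 = 0.01341 m/d → t_A = 151/0.01341 = 11260 d
Zone B: v = q/n = 0.004290/0.33 = 0.01300 m/d → t_B = 99.0/0.01300 = 7615 d
Total t = 11260 + 7615 = 18880 d
   = 18880 / 365 = 51.7 yr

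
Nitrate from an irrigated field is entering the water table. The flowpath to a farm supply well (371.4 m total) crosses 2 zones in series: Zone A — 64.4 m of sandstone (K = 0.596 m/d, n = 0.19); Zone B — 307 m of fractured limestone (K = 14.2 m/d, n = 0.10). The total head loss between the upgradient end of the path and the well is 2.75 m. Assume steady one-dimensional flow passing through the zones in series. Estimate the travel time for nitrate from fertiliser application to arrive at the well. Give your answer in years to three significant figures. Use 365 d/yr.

Continuity: the same q passes through each zone, so ΔH = q·Σ(L_j/K_j) — the zones act as resistances in series.
Σ(L/K) = 64.4/0.596 + 307/14.2 = 108.1 + 21.62 = 129.7 d
q = ΔH / Σ(L/K) = 2.75 / 129.7 = 0.02121 m/d (same in every zone)
Zone A: v = q/n = 0.02121/0.19 = 0.1116 m/d → t_A = 64.4/0.1116 = 577.0 d
Zone B: v = q/n = 0.02121/0.10 = 0.2121 m/d → t_B = 307/0.2121 = 1448 d
Total t = 577.0 + 1448 = 2025 d
   = 2025 / 365 = 5.55 yr

5.55 years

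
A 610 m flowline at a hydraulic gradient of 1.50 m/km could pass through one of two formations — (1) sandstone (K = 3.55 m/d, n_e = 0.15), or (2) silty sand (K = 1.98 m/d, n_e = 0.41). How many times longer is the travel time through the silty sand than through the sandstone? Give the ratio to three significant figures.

4.90

Unit 1 (sandstone): v = 3.55×0.0015/0.15 = 0.03550 m/d, t = 610/0.03550 = 17180 d
Unit 2 (silty sand): v = 1.98×0.0015/0.41 = 0.007244 m/d, t = 610/0.007244 = 84210 d
t(silty sand) / t(sandstone) = 84210/17180 = 4.90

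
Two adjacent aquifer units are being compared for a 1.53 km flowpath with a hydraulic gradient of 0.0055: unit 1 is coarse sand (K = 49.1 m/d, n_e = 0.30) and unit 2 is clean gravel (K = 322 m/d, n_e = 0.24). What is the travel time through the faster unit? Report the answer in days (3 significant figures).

207 days

Unit 1 (coarse sand): v = 49.1×0.0055/0.30 = 0.9002 m/d, t = 1530/0.9002 = 1700 d
Unit 2 (clean gravel): v = 322×0.0055/0.24 = 7.379 m/d, t = 1530/7.379 = 207.3 d
Faster unit: t = 207 d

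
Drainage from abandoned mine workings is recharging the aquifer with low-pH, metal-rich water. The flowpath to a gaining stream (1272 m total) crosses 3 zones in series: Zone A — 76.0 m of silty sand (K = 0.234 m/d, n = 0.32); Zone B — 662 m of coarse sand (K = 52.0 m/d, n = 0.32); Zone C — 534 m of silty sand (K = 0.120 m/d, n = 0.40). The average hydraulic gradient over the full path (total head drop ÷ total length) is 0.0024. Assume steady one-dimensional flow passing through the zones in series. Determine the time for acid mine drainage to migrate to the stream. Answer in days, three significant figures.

705000 days

Steady 1-D flow in series ⇒ the Darcy flux q is identical in every zone and the zone head losses add (resistances L/K in series).
Σ(L/K) = 76.0/0.234 + 662/52.0 + 534/0.120 = 324.8 + 12.73 + 4450 = 4788 d
K_eq = L_total / Σ(L/K) = 1272 / 4788 = 0.2657 m/d
q = K_eq · i = 0.2657 × 0.0024 = 6.377e-4 m/d (same in every zone)
Zone A: v = q/n = 6.377e-4/0.32 = 0.001993 m/d → t_A = 76.0/0.001993 = 38140 d
Zone B: v = q/n = 6.377e-4/0.32 = 0.001993 m/d → t_B = 662/0.001993 = 332200 d
Zone C: v = q/n = 6.377e-4/0.40 = 0.001594 m/d → t_C = 534/0.001594 = 335000 d
Total t = 38140 + 332200 + 335000 = 705300 d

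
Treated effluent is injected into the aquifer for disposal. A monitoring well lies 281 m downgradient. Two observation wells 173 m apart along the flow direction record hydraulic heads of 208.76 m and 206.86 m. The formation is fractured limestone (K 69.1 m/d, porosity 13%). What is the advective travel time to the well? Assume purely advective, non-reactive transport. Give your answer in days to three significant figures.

Hydraulic gradient i = (208.76 − 206.86) / 173 = 1.90 / 173 = 0.01098
Darcy flux q = K·i = 69.1 × 0.01098 = 0.7589 m/d
Average linear velocity = 0.7589 / 0.13 = 5.838 m/d
t = L / v = 281 / 5.838 = 48.14 d

48.1 days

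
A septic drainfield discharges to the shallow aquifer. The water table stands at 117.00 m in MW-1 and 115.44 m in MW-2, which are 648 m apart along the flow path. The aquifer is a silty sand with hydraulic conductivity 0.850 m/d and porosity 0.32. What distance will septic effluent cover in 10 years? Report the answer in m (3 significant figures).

23.3 m

Hydraulic gradient i = (117.00 − 115.44) / 648 = 1.56 / 648 = 0.002407
Darcy flux q = K·i = 0.850 × 0.002407 = 0.002046 m/d
v_s = q/n_e = 0.002046/0.32 = 0.006395 m/d
T = 10 yr × 365 = 3650 d
L = v × T = 0.006395 × 3650 = 23.34 m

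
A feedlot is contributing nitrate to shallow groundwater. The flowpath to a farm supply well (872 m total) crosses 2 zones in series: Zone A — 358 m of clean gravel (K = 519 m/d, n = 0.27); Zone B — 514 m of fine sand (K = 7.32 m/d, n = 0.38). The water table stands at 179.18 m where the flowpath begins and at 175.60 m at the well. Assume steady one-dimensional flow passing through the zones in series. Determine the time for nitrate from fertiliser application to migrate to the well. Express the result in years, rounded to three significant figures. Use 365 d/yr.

Total head drop ΔH = 179.18 − 175.60 = 3.58 m
Continuity: the same q passes through each zone, so ΔH = q·Σ(L_j/K_j) — the zones act as resistances in series.
Σ(L/K) = 358/519 + 514/7.32 = 0.6898 + 70.22 = 70.91 d
q = ΔH / Σ(L/K) = 3.58 / 70.91 = 0.05049 m/d (same in every zone)
Zone A: v = q/n = 0.05049/0.27 = 0.1870 m/d → t_A = 358/0.1870 = 1915 d
Zone B: v = q/n = 0.05049/0.38 = 0.1329 m/d → t_B = 514/0.1329 = 3869 d
Total t = 1915 + 3869 = 5783 d
   = 5783 / 365 = 15.8 yr

15.8 years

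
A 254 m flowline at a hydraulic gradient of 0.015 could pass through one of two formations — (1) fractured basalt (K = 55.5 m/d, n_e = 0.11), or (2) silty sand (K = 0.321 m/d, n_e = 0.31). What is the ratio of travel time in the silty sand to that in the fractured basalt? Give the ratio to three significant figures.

487

Unit 1 (fractured basalt): v = 55.5×0.015/0.11 = 7.568 m/d, t = 254/7.568 = 33.56 d
Unit 2 (silty sand): v = 0.321×0.015/0.31 = 0.01553 m/d, t = 254/0.01553 = 16350 d
t(silty sand) / t(fractured basalt) = 16350/33.56 = 487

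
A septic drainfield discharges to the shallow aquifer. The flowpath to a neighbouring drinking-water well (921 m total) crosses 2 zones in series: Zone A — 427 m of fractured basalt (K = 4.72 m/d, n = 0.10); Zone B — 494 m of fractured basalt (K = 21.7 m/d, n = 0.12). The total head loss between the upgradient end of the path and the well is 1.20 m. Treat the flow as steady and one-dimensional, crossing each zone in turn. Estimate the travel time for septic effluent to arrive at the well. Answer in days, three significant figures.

9620 days

Continuity: the same q passes through each zone, so ΔH = q·Σ(L_j/K_j) — the zones act as resistances in series.
Σ(L/K) = 427/4.72 + 494/21.7 = 90.47 + 22.76 = 113.2 d
q = ΔH / Σ(L/K) = 1.20 / 113.2 = 0.01060 m/d (same in every zone)
Zone A: v = q/n = 0.01060/0.10 = 0.1060 m/d → t_A = 427/0.1060 = 4029 d
Zone B: v = q/n = 0.01060/0.12 = 0.08831 m/d → t_B = 494/0.08831 = 5594 d
Total t = 4029 + 5594 = 9623 d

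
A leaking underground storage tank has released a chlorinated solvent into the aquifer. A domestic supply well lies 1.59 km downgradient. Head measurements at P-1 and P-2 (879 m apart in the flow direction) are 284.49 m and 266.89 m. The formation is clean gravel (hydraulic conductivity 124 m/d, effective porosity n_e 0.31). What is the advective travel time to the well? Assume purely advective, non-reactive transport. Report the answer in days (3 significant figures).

Hydraulic gradient i = (284.49 − 266.89) / 879 = 17.60 / 879 = 0.02002
Darcy flux q = K·i = 124 × 0.02002 = 2.483 m/d
v_s = q/n_e = 2.483/0.31 = 8.009 m/d
L = 1.59 km = 1590 m
t = L / v = 1590 / 8.009 = 198.5 d

199 days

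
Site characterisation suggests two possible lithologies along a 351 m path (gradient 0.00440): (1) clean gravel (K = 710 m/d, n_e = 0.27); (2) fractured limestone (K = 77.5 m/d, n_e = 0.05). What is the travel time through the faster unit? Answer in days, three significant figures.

Unit 1 (clean gravel): v = 710×0.0044/0.27 = 11.57 m/d, t = 351/11.57 = 30.34 d
Unit 2 (fractured limestone): v = 77.5×0.0044/0.05 = 6.820 m/d, t = 351/6.820 = 51.47 d
Faster unit: t = 30.3 d

30.3 days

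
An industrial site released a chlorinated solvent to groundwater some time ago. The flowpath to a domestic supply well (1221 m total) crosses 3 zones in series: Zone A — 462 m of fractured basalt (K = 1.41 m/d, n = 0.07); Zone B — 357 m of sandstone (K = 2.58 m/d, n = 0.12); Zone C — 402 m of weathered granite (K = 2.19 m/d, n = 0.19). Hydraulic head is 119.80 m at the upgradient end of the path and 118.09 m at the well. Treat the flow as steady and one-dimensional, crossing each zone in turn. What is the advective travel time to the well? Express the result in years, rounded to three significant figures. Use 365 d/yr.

158 years

Total head drop ΔH = 119.80 − 118.09 = 1.71 m
Continuity: the same q passes through each zone, so ΔH = q·Σ(L_j/K_j) — the zones act as resistances in series.
Σ(L/K) = 462/1.41 + 357/2.58 + 402/2.19 = 327.7 + 138.4 + 183.6 = 649.6 d
q = ΔH / Σ(L/K) = 1.71 / 649.6 = 0.002632 m/d (same in every zone)
Zone A: v = q/n = 0.002632/0.07 = 0.03761 m/d → t_A = 462/0.03761 = 12290 d
Zone B: v = q/n = 0.002632/0.12 = 0.02194 m/d → t_B = 357/0.02194 = 16270 d
Zone C: v = q/n = 0.002632/0.19 = 0.01385 m/d → t_C = 402/0.01385 = 29020 d
Total t = 12290 + 16270 + 29020 = 57570 d
   = 57570 / 365 = 158 yr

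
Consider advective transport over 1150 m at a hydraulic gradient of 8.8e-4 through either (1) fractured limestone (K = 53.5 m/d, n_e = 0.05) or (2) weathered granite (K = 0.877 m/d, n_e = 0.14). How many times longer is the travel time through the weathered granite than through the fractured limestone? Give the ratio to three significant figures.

Unit 1 (fractured limestone): v = 53.5×8.8e-4/0.05 = 0.9416 m/d, t = 1150/0.9416 = 1221 d
Unit 2 (weathered granite): v = 0.877×8.8e-4/0.14 = 0.005513 m/d, t = 1150/0.005513 = 208600 d
t(weathered granite) / t(fractured limestone) = 208600/1221 = 171

171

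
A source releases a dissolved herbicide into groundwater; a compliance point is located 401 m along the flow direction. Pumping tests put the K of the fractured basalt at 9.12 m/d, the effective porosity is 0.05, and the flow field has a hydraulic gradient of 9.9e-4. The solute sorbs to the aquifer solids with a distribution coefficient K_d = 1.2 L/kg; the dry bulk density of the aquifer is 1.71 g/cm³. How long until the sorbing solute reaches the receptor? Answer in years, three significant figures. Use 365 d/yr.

256 years

Darcy flux q = K·i = 9.12 × 9.9e-4 = 0.009029 m/d
Average linear velocity = 0.009029 / 0.05 = 0.1806 m/d
Retardation R = 1 + ρ_b·K_d/n = 1 + 1.71×1.2/0.05 = 42.04
Contaminant velocity v_c = v/R = 0.1806/42.04 = 0.004295 m/d
t = L/v_c = 401/0.004295 = 93360 d
   = 93360/365 = 256 yr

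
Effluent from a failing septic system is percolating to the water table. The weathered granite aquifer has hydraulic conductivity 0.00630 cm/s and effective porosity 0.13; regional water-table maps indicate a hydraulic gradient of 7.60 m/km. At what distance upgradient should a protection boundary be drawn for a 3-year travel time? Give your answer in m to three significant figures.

K = 0.00630 cm/s × 864 = 5.443 m/d
Darcy flux q = K·i = 5.443 × 0.0076 = 0.04137 m/d
v_s = q/n_e = 0.04137/0.13 = 0.3182 m/d
T = 3 yr × 365 = 1095 d
L = v × T = 0.3182 × 1095 = 348.4 m

348 m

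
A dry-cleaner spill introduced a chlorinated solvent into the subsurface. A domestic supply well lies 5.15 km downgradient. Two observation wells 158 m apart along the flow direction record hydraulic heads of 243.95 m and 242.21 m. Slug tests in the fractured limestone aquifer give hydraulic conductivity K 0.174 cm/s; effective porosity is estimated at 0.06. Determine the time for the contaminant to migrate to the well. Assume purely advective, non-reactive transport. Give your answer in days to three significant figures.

Hydraulic gradient i = (243.95 − 242.21) / 158 = 1.74 / 158 = 0.01101
K = 0.174 cm/s × 864 = 150.3 m/d
q = Ki = 150.3 × 0.01101 = 1.656 m/d
v = Ki/n = 150.3·0.01101/0.06 = 27.59 m/d
L = 5.15 km = 5150 m
t = L / v = 5150 / 27.59 = 186.6 d

187 days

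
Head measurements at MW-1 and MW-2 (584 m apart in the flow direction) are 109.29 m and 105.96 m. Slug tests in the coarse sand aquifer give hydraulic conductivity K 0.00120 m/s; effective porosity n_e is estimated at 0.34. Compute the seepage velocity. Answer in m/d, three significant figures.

Hydraulic gradient i = (109.29 − 105.96) / 584 = 3.33 / 584 = 0.005702
K = 0.00120 m/s × 86400 s/d = 103.7 m/d
q = Ki = 103.7 × 0.005702 = 0.5912 m/d
v_s = q/n_e = 0.5912/0.34 = 1.739 m/d

1.74 m/d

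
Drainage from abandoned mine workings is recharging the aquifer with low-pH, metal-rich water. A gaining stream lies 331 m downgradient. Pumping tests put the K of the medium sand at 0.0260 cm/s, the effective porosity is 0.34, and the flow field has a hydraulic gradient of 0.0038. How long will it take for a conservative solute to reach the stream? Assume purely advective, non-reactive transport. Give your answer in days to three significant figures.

K = 0.0260 cm/s × 864 = 22.46 m/d
q = Ki = 22.46 × 0.0038 = 0.08536 m/d
Seepage velocity v = q / n = 0.08536 / 0.34 = 0.2511 m/d
t = L / v = 331 / 0.2511 = 1318 d

1320 days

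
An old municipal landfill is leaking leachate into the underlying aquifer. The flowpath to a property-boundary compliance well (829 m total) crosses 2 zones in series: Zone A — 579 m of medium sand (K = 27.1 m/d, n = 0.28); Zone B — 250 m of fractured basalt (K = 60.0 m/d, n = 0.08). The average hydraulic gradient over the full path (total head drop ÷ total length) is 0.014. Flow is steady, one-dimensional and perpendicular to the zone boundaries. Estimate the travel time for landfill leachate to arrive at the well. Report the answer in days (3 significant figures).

401 days

Steady 1-D flow in series ⇒ the Darcy flux q is identical in every zone and the zone head losses add (resistances L/K in series).
Σ(L/K) = 579/27.1 + 250/60.0 = 21.37 + 4.167 = 25.53 d
K_eq = L_total / Σ(L/K) = 829 / 25.53 = 32.47 m/d
q = K_eq · i = 32.47 × 0.014 = 0.4546 m/d (same in every zone)
Zone A: v = q/n = 0.4546/0.28 = 1.623 m/d → t_A = 579/1.623 = 356.6 d
Zone B: v = q/n = 0.4546/0.08 = 5.682 m/d → t_B = 250/5.682 = 44.00 d
Total t = 356.6 + 44.00 = 400.6 d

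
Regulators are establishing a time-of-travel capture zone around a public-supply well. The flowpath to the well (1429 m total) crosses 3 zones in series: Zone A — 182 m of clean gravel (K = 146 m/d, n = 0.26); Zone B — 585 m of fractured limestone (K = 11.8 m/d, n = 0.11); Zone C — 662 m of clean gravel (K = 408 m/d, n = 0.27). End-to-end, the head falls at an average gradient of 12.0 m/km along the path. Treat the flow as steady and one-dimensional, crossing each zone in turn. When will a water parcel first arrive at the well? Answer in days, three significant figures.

Continuity: the same q passes through each zone, so ΔH = q·Σ(L_j/K_j) — the zones act as resistances in series.
Σ(L/K) = 182/146 + 585/11.8 + 662/408 = 1.247 + 49.58 + 1.623 = 52.45 d
K_eq = L_total / Σ(L/K) = 1429 / 52.45 = 27.25 m/d
q = K_eq · i = 27.25 × 0.012 = 0.3270 m/d (same in every zone)
Zone A: v = q/n = 0.3270/0.26 = 1.258 m/d → t_A = 182/1.258 = 144.7 d
Zone B: v = q/n = 0.3270/0.11 = 2.972 m/d → t_B = 585/2.972 = 196.8 d
Zone C: v = q/n = 0.3270/0.27 = 1.211 m/d → t_C = 662/1.211 = 546.7 d
Total t = 144.7 + 196.8 + 546.7 = 888.2 d

888 days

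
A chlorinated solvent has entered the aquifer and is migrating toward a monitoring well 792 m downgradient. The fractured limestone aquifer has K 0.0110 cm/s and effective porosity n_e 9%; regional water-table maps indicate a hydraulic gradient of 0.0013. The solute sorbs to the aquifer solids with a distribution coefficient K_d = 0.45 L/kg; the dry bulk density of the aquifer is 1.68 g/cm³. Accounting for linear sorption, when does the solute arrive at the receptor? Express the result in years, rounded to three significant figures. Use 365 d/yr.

149 years

K = 0.0110 cm/s × 864 = 9.504 m/d
q = Ki = 9.504 × 0.0013 = 0.01236 m/d
v_s = q/n_e = 0.01236/0.09 = 0.1373 m/d
Retardation R = 1 + ρ_b·K_d/n = 1 + 1.68×0.45/0.09 = 9.400
Contaminant velocity v_c = v/R = 0.1373/9.400 = 0.01460 m/d
t = L/v_c = 792/0.01460 = 54230 d
   = 54230/365 = 149 yr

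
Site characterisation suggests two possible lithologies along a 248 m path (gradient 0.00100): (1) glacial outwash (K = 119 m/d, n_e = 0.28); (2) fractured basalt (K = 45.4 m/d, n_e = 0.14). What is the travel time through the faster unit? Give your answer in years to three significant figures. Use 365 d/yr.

Unit 1 (glacial outwash): v = 119×0.0010/0.28 = 0.4250 m/d, t = 248/0.4250 = 583.5 d
Unit 2 (fractured basalt): v = 45.4×0.0010/0.14 = 0.3243 m/d, t = 248/0.3243 = 764.8 d
Faster: 583.5 d / 365 = 1.60 yr

1.60 years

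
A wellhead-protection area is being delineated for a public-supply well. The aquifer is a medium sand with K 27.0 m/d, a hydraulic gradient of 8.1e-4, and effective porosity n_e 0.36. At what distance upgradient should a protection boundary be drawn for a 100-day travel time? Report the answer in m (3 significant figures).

Darcy flux q = K·i = 27.0 × 8.1e-4 = 0.02187 m/d
v = Ki/n = 27.0·8.1e-4/0.36 = 0.06075 m/d
L = v × T = 0.06075 × 100 = 6.075 m

6.08 m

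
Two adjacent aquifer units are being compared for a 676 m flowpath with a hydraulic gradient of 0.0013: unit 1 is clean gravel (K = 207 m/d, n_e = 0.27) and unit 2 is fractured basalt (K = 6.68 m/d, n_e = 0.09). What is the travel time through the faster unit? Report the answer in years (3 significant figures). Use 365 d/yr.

Unit 1 (clean gravel): v = 207×0.0013/0.27 = 0.9967 m/d, t = 676/0.9967 = 678.3 d
Unit 2 (fractured basalt): v = 6.68×0.0013/0.09 = 0.09649 m/d, t = 676/0.09649 = 7006 d
Faster: 678.3 d / 365 = 1.86 yr

1.86 years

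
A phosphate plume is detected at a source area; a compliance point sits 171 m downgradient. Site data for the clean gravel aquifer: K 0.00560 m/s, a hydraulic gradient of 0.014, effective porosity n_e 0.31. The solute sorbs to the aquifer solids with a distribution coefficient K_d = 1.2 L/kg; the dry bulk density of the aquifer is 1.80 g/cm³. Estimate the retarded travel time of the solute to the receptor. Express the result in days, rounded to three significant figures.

K = 0.00560 m/s × 86400 s/d = 483.8 m/d
Darcy flux q = K·i = 483.8 × 0.014 = 6.774 m/d
Seepage velocity v = q / n = 6.774 / 0.31 = 21.85 m/d
Retardation R = 1 + ρ_b·K_d/n = 1 + 1.80×1.2/0.31 = 7.968
Contaminant velocity v_c = v/R = 21.85/7.968 = 2.742 m/d
t = L/v_c = 171/2.742 = 62.35 d

62.4 days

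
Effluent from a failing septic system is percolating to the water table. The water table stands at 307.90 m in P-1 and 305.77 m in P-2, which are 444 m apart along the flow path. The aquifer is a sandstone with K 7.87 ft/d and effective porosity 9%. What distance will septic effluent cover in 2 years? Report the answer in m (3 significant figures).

93.3 m

Hydraulic gradient i = (307.90 − 305.77) / 444 = 2.13 / 444 = 0.004797
K = 7.87 ft/d × 0.3048 = 2.399 m/d
Specific discharge q = 2.399 × 0.004797 = 0.01151 m/d
v_s = q/n_e = 0.01151/0.09 = 0.1279 m/d
T = 2 yr × 365 = 730 d
L = v × T = 0.1279 × 730 = 93.34 m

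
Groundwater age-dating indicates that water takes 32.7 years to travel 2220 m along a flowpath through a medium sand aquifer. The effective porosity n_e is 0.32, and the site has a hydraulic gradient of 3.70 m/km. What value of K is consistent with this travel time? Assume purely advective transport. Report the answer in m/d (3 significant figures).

t = 32.7 years = 11940 d
v = L / t = 2220 / 11940 = 0.1860 m/d
K = v · n / i = 0.1860 × 0.32 / 0.0037 = 16.1 m/d

16.1 m/d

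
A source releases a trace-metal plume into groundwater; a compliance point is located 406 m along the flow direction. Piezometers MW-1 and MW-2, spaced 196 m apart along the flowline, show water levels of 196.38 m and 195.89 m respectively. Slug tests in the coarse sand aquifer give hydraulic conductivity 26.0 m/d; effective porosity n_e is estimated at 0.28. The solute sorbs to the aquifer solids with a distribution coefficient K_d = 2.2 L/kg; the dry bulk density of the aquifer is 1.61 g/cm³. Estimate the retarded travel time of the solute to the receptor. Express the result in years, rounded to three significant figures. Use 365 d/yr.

65.4 years

Hydraulic gradient i = (196.38 − 195.89) / 196 = 0.49 / 196 = 0.002500
Specific discharge q = 26.0 × 0.002500 = 0.06500 m/d
Average linear velocity = 0.06500 / 0.28 = 0.2321 m/d
Retardation R = 1 + ρ_b·K_d/n = 1 + 1.61×2.2/0.28 = 13.65
Contaminant velocity v_c = v/R = 0.2321/13.65 = 0.01701 m/d
t = L/v_c = 406/0.01701 = 23870 d
   = 23870/365 = 65.4 yr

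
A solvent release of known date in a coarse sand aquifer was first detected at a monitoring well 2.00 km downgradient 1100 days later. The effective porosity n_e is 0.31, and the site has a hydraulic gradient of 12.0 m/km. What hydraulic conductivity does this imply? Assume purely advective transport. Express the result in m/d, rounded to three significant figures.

L = 2.00 km = 2000 m
v = L / t = 2000 / 1100 = 1.818 m/d
K = v · n / i = 1.818 × 0.31 / 0.012 = 47.0 m/d

47.0 m/d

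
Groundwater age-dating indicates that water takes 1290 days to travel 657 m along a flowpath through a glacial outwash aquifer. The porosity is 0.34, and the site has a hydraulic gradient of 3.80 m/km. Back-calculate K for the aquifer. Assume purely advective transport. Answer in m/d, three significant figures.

45.6 m/d

v = L / t = 657 / 1290 = 0.5093 m/d
K = v · n / i = 0.5093 × 0.34 / 0.0038 = 45.6 m/d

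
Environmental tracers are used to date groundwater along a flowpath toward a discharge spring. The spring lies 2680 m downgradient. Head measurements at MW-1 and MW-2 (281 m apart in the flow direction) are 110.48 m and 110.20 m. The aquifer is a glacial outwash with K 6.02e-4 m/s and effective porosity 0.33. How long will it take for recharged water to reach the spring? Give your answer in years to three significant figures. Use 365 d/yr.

Hydraulic gradient i = (110.48 − 110.20) / 281 = 0.28 / 281 = 9.964e-4
K = 6.02e-4 m/s × 86400 s/d = 52.01 m/d
q = Ki = 52.01 × 9.964e-4 = 0.05183 m/d
v = Ki/n = 52.01·9.964e-4/0.33 = 0.1571 m/d
t = L / v = 2680 / 0.1571 = 17060 d
   = 17060 / 365 = 46.8 yr

46.8 years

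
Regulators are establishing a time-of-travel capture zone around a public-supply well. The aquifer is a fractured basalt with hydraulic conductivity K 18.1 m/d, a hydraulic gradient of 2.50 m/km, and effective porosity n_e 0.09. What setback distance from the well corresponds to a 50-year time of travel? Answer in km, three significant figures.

9.18 km

Specific discharge q = 18.1 × 0.0025 = 0.04525 m/d
v_s = q/n_e = 0.04525/0.09 = 0.5028 m/d
T = 50 yr × 365 = 18250 d
L = v × T = 0.5028 × 18250 = 9176 m
   = 9.18 km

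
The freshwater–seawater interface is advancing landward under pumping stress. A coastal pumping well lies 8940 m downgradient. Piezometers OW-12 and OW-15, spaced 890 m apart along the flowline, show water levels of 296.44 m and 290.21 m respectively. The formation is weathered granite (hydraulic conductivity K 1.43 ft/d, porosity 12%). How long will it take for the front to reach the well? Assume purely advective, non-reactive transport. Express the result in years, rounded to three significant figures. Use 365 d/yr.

963 years

Hydraulic gradient i = (296.44 − 290.21) / 890 = 6.23 / 890 = 0.007000
K = 1.43 ft/d × 0.3048 = 0.4359 m/d
Specific discharge q = 0.4359 × 0.007000 = 0.003051 m/d
v_s = q/n_e = 0.003051/0.12 = 0.02543 m/d
t = L / v = 8940 / 0.02543 = 351600 d
   = 351600 / 365 = 963 yr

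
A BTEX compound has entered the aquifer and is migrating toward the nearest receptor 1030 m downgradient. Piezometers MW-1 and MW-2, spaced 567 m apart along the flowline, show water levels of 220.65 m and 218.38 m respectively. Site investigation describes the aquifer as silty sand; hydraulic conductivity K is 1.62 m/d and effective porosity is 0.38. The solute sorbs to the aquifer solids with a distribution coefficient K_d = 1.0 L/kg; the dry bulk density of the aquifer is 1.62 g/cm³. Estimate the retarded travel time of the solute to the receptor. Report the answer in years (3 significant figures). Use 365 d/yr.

Hydraulic gradient i = (220.65 − 218.38) / 567 = 2.27 / 567 = 0.004004
Darcy flux q = K·i = 1.62 × 0.004004 = 0.006486 m/d
v = Ki/n = 1.62·0.004004/0.38 = 0.01707 m/d
Retardation R = 1 + ρ_b·K_d/n = 1 + 1.62×1.0/0.38 = 5.263
Contaminant velocity v_c = v/R = 0.01707/5.263 = 0.003243 m/d
t = L/v_c = 1030/0.003243 = 317600 d
   = 317600/365 = 870 yr

870 years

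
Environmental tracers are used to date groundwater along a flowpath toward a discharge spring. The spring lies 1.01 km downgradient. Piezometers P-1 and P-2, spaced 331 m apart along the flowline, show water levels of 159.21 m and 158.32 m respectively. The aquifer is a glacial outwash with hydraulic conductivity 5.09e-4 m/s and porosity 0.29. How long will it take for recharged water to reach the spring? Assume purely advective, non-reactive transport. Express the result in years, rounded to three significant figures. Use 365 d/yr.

Hydraulic gradient i = (159.21 − 158.32) / 331 = 0.89 / 331 = 0.002689
K = 5.09e-4 m/s × 86400 s/d = 43.98 m/d
Specific discharge q = 43.98 × 0.002689 = 0.1182 m/d
Average linear velocity = 0.1182 / 0.29 = 0.4078 m/d
L = 1.01 km = 1010 m
t = L / v = 1010 / 0.4078 = 2477 d
   = 2477 / 365 = 6.79 yr

6.79 years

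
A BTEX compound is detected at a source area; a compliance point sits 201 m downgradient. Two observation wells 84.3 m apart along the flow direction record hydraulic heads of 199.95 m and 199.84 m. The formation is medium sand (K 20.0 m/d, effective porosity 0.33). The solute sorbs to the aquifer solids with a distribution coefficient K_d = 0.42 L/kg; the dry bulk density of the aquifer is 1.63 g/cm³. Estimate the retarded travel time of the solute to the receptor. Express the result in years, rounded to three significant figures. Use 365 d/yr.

Hydraulic gradient i = (199.95 − 199.84) / 84.3 = 0.11 / 84.3 = 0.001305
Specific discharge q = 20.0 × 0.001305 = 0.02610 m/d
v_s = q/n_e = 0.02610/0.33 = 0.07908 m/d
Retardation R = 1 + ρ_b·K_d/n = 1 + 1.63×0.42/0.33 = 3.075
Contaminant velocity v_c = v/R = 0.07908/3.075 = 0.02572 m/d
t = L/v_c = 201/0.02572 = 7814 d
   = 7814/365 = 21.4 yr

21.4 years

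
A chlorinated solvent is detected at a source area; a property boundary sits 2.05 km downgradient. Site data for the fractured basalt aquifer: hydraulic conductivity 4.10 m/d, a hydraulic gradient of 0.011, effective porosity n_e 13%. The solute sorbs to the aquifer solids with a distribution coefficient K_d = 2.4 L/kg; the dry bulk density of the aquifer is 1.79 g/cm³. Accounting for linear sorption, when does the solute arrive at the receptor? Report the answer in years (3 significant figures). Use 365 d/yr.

551 years

Specific discharge q = 4.10 × 0.011 = 0.04510 m/d
v = Ki/n = 4.10·0.011/0.13 = 0.3469 m/d
Retardation R = 1 + ρ_b·K_d/n = 1 + 1.79×2.4/0.13 = 34.05
Contaminant velocity v_c = v/R = 0.3469/34.05 = 0.01019 m/d
L = 2.05 km = 2050 m
t = L/v_c = 2050/0.01019 = 201200 d
   = 201200/365 = 551 yr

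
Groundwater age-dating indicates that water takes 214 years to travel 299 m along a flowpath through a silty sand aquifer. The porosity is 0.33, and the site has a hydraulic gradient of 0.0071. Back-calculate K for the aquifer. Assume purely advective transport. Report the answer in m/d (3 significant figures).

0.178 m/d

t = 214 years = 78110 d
v = L / t = 299 / 78110 = 0.003828 m/d
K = v · n / i = 0.003828 × 0.33 / 0.0071 = 0.178 m/d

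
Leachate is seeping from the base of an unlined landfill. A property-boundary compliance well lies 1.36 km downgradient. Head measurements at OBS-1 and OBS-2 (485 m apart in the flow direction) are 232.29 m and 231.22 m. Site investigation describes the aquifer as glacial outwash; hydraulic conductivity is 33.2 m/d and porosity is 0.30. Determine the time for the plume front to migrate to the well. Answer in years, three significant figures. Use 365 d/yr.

15.3 years

Hydraulic gradient i = (232.29 − 231.22) / 485 = 1.07 / 485 = 0.002206
Specific discharge q = 33.2 × 0.002206 = 0.07325 m/d
v = Ki/n = 33.2·0.002206/0.30 = 0.2442 m/d
L = 1.36 km = 1360 m
t = L / v = 1360 / 0.2442 = 5570 d
   = 5570 / 365 = 15.3 yr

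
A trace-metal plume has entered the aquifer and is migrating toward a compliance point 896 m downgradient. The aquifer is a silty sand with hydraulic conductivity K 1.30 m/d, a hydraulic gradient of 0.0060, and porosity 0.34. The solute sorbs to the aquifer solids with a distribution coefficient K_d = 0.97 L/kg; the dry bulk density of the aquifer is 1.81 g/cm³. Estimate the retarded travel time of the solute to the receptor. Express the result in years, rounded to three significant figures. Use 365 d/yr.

660 years

Specific discharge q = 1.30 × 0.0060 = 0.007800 m/d
v_s = q/n_e = 0.007800/0.34 = 0.02294 m/d
Retardation R = 1 + ρ_b·K_d/n = 1 + 1.81×0.97/0.34 = 6.164
Contaminant velocity v_c = v/R = 0.02294/6.164 = 0.003722 m/d
t = L/v_c = 896/0.003722 = 240700 d
   = 240700/365 = 660 yr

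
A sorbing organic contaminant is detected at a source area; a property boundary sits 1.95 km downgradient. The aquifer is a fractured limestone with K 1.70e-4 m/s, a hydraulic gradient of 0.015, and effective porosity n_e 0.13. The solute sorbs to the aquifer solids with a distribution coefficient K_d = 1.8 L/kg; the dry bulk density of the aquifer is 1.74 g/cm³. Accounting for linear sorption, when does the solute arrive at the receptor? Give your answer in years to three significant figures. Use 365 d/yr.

K = 1.70e-4 m/s × 86400 s/d = 14.69 m/d
Darcy flux q = K·i = 14.69 × 0.015 = 0.2203 m/d
Seepage velocity v = q / n = 0.2203 / 0.13 = 1.695 m/d
Retardation R = 1 + ρ_b·K_d/n = 1 + 1.74×1.8/0.13 = 25.09
Contaminant velocity v_c = v/R = 1.695/25.09 = 0.06754 m/d
L = 1.95 km = 1950 m
t = L/v_c = 1950/0.06754 = 28870 d
   = 28870/365 = 79.1 yr

79.1 years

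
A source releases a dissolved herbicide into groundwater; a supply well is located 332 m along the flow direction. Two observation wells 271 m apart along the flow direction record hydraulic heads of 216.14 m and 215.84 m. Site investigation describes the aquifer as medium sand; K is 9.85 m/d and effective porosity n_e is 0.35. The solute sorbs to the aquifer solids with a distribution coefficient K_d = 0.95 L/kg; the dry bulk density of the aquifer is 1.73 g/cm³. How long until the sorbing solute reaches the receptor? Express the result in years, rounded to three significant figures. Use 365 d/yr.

Hydraulic gradient i = (216.14 − 215.84) / 271 = 0.30 / 271 = 0.001107
Specific discharge q = 9.85 × 0.001107 = 0.01090 m/d
v = Ki/n = 9.85·0.001107/0.35 = 0.03115 m/d
Retardation R = 1 + ρ_b·K_d/n = 1 + 1.73×0.95/0.35 = 5.696
Contaminant velocity v_c = v/R = 0.03115/5.696 = 0.005470 m/d
t = L/v_c = 332/0.005470 = 60700 d
   = 60700/365 = 166 yr

166 years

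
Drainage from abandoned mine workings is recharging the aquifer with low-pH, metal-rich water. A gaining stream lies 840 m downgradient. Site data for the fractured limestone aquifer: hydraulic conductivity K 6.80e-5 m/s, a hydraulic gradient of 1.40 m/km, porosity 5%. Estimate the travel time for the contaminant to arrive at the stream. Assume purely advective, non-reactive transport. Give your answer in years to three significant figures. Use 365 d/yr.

14.0 years

K = 6.80e-5 m/s × 86400 s/d = 5.875 m/d
Darcy flux q = K·i = 5.875 × 0.0014 = 0.008225 m/d
Seepage velocity v = q / n = 0.008225 / 0.05 = 0.1645 m/d
t = L / v = 840 / 0.1645 = 5106 d
   = 5106 / 365 = 14.0 yr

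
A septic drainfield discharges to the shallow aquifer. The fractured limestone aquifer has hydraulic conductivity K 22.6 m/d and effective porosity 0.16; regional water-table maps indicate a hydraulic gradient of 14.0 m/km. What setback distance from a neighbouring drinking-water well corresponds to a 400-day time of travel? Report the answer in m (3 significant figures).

q = Ki = 22.6 × 0.014 = 0.3164 m/d
Average linear velocity = 0.3164 / 0.16 = 1.978 m/d
L = v × T = 1.978 × 400 = 791.0 m

791 m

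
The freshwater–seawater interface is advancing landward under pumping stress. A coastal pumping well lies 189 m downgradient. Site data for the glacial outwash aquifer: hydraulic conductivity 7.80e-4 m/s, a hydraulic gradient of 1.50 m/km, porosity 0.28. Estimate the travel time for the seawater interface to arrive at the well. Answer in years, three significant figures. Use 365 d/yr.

1.43 years

K = 7.80e-4 m/s × 86400 s/d = 67.39 m/d
Darcy flux q = K·i = 67.39 × 0.0015 = 0.1011 m/d
v_s = q/n_e = 0.1011/0.28 = 0.3610 m/d
t = L / v = 189 / 0.3610 = 523.5 d
   = 523.5 / 365 = 1.43 yr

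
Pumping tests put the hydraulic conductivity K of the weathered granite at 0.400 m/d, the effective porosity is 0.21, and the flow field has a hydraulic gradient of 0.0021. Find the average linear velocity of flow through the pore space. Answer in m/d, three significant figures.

Darcy flux q = K·i = 0.400 × 0.0021 = 8.400e-4 m/d
v_s = q/n_e = 8.400e-4/0.21 = 0.004000 m/d

0.00400 m/d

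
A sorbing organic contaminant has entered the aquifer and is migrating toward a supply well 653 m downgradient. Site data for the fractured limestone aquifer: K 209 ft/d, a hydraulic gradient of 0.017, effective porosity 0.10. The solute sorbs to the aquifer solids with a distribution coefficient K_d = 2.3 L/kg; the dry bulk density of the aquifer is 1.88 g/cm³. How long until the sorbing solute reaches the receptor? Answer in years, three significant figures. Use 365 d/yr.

K = 209 ft/d × 0.3048 = 63.70 m/d
Specific discharge q = 63.70 × 0.017 = 1.083 m/d
Seepage velocity v = q / n = 1.083 / 0.10 = 10.83 m/d
Retardation R = 1 + ρ_b·K_d/n = 1 + 1.88×2.3/0.10 = 44.24
Contaminant velocity v_c = v/R = 10.83/44.24 = 0.2448 m/d
t = L/v_c = 653/0.2448 = 2668 d
   = 2668/365 = 7.31 yr

7.31 years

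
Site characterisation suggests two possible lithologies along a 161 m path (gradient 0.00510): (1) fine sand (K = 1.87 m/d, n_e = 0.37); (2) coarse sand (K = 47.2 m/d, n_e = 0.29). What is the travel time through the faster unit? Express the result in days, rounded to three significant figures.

Unit 1 (fine sand): v = 1.87×0.0051/0.37 = 0.02578 m/d, t = 161/0.02578 = 6246 d
Unit 2 (coarse sand): v = 47.2×0.0051/0.29 = 0.8301 m/d, t = 161/0.8301 = 194.0 d
Faster unit: t = 194 d

194 days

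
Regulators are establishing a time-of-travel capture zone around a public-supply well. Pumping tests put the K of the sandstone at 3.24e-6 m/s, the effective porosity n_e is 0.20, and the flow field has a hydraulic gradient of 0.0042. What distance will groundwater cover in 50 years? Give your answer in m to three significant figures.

107 m

K = 3.24e-6 m/s × 86400 s/d = 0.2799 m/d
Specific discharge q = 0.2799 × 0.0042 = 0.001176 m/d
Average linear velocity = 0.001176 / 0.20 = 0.005879 m/d
T = 50 yr × 365 = 18250 d
L = v × T = 0.005879 × 18250 = 107.3 m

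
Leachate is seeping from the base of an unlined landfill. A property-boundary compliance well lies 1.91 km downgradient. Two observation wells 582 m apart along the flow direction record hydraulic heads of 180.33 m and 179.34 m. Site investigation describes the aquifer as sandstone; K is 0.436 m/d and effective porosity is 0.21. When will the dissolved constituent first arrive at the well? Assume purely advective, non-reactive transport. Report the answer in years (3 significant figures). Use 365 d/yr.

Hydraulic gradient i = (180.33 − 179.34) / 582 = 0.99 / 582 = 0.001701
Specific discharge q = 0.436 × 0.001701 = 7.416e-4 m/d
v_s = q/n_e = 7.416e-4/0.21 = 0.003532 m/d
L = 1.91 km = 1910 m
t = L / v = 1910 / 0.003532 = 540800 d
   = 540800 / 365 = 1480 yr

1480 years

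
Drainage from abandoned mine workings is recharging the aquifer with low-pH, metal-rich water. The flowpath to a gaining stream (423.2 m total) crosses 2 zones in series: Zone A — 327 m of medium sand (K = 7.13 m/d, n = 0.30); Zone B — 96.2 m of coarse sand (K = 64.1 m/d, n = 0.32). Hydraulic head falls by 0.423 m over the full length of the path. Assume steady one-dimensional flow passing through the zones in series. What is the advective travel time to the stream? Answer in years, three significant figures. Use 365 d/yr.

Steady 1-D flow in series ⇒ the Darcy flux q is identical in every zone and the zone head losses add (resistances L/K in series).
Σ(L/K) = 327/7.13 + 96.2/64.1 = 45.86 + 1.501 = 47.36 d
q = ΔH / Σ(L/K) = 0.423 / 47.36 = 0.008931 m/d (same in every zone)
Zone A: v = q/n = 0.008931/0.30 = 0.02977 m/d → t_A = 327/0.02977 = 10980 d
Zone B: v = q/n = 0.008931/0.32 = 0.02791 m/d → t_B = 96.2/0.02791 = 3447 d
Total t = 10980 + 3447 = 14430 d
   = 14430 / 365 = 39.5 yr

39.5 years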